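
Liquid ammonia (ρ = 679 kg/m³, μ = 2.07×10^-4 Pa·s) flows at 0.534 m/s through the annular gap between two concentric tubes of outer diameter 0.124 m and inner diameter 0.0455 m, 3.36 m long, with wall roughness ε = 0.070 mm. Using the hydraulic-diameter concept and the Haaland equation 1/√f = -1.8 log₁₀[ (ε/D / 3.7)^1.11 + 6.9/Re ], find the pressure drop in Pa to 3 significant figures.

Hydraulic diameter D_h = 4A/P = D_o - D_i = 0.124 - 0.0455 = 0.0785 m.
Re = ρVD_h/μ = 679·0.534·0.0785/0.000207 = 1.375e+05.
ε/D_h = 7e-05/0.0785 = 0.000892; Haaland gives 1/√f = -1.8 log₁₀[9.64e-05+5.02e-05] = 6.901, so f = 0.021.
ΔP = f(L/D_h)(ρV²/2) = 0.021·3.36/0.0785·96.81 = 87.01 Pa.

ΔP ≈ 87.0 Pa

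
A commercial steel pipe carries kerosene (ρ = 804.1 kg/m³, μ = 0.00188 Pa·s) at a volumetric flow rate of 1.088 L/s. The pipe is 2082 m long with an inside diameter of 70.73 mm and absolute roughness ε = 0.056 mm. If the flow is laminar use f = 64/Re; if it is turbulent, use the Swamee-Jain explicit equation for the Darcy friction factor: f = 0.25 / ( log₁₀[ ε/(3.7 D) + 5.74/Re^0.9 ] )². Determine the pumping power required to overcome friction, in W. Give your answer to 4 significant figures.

Q = 1.088 L/s = 1.088/1000 = 0.001088 m³/s.
Cross-sectional area A = πD²/4 = π(0.07073)²/4 = 0.003929 m²; mean velocity V = Q/A = 0.001088/0.003929 = 0.2769 m/s.
Reynolds number Re = ρVD/μ = 804.1 · 0.2769 · 0.07073 / 0.00188 = 8377.
Re > 4000 → turbulent. Relative roughness ε/D = 5.6e-05/0.07073 = 0.000792. Swamee-Jain: f = 0.25/(log₁₀[0.000792/3.7 + 5.74/8377^0.9])² = 0.25/(log₁₀[0.000214 + 0.00169])² = 0.25/(-2.72)² = 0.03379.
Darcy-Weisbach: ΔP = f(L/D)(ρV²/2) = 0.03379·(2082/0.07073)·(804.1·0.2769²/2) = 0.03379·2.944e+04·30.83 = 3.066e+04 Pa.
Pumping power P = QΔP = 0.001088·3.066e+04 = 33.359 W = 33.36 W.

P ≈ 33.36 W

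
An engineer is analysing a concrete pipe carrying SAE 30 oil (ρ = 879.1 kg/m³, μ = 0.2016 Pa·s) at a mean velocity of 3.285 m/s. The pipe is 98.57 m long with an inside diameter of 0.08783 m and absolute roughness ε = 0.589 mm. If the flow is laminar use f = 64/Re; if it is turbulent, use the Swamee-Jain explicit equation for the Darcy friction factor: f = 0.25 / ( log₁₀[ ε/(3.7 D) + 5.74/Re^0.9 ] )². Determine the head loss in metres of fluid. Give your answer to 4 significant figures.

Reynolds number Re = ρVD/μ = 879.1 · 3.285 · 0.08783 / 0.202 = 1258.
Re < 2300 → laminar flow, so f = 64/Re = 64/1258 = 0.05087 (the turbulent correlation is not needed).
Darcy-Weisbach: ΔP = f(L/D)(ρV²/2) = 0.05087·(98.57/0.08783)·(879.1·3.285²/2) = 0.05087·1122·4743 = 2.708e+05 Pa.
Head loss h_f = ΔP/(ρg) = 2.708e+05/(879.1·9.81) = 31.40 m.

h_f ≈ 31.40 m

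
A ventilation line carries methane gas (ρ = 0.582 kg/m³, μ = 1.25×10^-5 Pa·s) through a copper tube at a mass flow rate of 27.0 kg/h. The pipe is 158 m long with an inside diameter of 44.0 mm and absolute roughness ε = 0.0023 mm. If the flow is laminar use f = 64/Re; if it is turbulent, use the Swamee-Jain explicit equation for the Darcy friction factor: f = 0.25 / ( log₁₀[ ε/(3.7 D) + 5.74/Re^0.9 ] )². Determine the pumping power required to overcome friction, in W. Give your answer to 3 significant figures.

P ≈ 26.0 W

ṁ = 27.0 kg/h = 27.0/3600 = 0.0075 kg/s.
A = πD²/4 = π(0.044)²/4 = 0.001521 m²; mean velocity V = ṁ/(ρA) = 0.0075/(0.582 · 0.001521) = 8.475 m/s.
Reynolds number Re = ρVD/μ = 0.582 · 8.475 · 0.044 / 1.25e-05 = 1.736e+04.
Re > 4000 → turbulent. Relative roughness ε/D = 2.3e-06/0.044 = 5.23e-05. Swamee-Jain: f = 0.25/(log₁₀[5.23e-05/3.7 + 5.74/1.736e+04^0.9])² = 0.25/(log₁₀[1.41e-05 + 0.000878])² = 0.25/(-3.05)² = 0.02688.
Darcy-Weisbach: ΔP = f(L/D)(ρV²/2) = 0.02688·(158/0.044)·(0.582·8.475²/2) = 0.02688·3591·20.9 = 2017 Pa.
Q = ṁ/ρ = 0.0075/0.582 = 0.01289 m³/s.
Pumping power P = QΔP = 0.01289·2017 = 26.00 W = 26.0 W.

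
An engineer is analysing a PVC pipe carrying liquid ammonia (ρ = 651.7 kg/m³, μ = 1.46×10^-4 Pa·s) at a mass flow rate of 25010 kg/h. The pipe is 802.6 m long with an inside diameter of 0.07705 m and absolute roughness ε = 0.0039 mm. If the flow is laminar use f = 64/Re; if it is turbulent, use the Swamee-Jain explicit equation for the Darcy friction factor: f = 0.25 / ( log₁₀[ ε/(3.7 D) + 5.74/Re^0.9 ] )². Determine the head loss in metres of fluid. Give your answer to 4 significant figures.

h_f ≈ 36.23 m

ṁ = 25010 kg/h = 25010/3600 = 6.947 kg/s.
A = πD²/4 = π(0.07705)²/4 = 0.004663 m²; mean velocity V = ṁ/(ρA) = 6.947/(651.7 · 0.004663) = 2.286 m/s.
Reynolds number Re = ρVD/μ = 651.7 · 2.286 · 0.07705 / 0.000146 = 7.863e+05.
Re > 4000 → turbulent. Relative roughness ε/D = 3.9e-06/0.07705 = 5.06e-05. Swamee-Jain: f = 0.25/(log₁₀[5.06e-05/3.7 + 5.74/7.863e+05^0.9])² = 0.25/(log₁₀[1.37e-05 + 2.84e-05])² = 0.25/(-4.376)² = 0.01305.
Darcy-Weisbach: ΔP = f(L/D)(ρV²/2) = 0.01305·(802.6/0.07705)·(651.7·2.286²/2) = 0.01305·1.042e+04·1703 = 2.316e+05 Pa.
Head loss h_f = ΔP/(ρg) = 2.316e+05/(651.7·9.81) = 36.23 m.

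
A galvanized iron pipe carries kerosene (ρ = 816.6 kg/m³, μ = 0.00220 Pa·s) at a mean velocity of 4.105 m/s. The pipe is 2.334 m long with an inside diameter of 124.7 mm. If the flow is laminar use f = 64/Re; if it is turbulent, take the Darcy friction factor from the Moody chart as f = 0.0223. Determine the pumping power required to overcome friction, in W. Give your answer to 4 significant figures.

Reynolds number Re = ρVD/μ = 816.6 · 4.105 · 0.1247 / 0.0022 = 1.9e+05.
Re > 4000 → turbulent; use the Moody-chart value f = 0.0223.
Darcy-Weisbach: ΔP = f(L/D)(ρV²/2) = 0.0223·(2.334/0.1247)·(816.6·4.105²/2) = 0.0223·18.72·6880 = 2872 Pa.
Q = V·A = 4.105·0.01221 = 0.05013 m³/s.
Pumping power P = QΔP = 0.05013·2872 = 143.97 W = 144.0 W.

P ≈ 144.0 W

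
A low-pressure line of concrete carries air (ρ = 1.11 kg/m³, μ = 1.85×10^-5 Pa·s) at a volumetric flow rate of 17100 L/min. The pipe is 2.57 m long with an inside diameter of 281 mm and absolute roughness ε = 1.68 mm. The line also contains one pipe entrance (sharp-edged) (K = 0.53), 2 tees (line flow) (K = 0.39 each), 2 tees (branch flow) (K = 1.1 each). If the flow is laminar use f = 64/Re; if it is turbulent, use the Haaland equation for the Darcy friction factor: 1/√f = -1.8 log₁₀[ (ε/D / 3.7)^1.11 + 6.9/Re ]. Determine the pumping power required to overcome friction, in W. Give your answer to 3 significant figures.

Q = 17100 L/min = 17100/60000 = 0.285 m³/s.
Cross-sectional area A = πD²/4 = π(0.281)²/4 = 0.06202 m²; mean velocity V = Q/A = 0.285/0.06202 = 4.596 m/s.
Reynolds number Re = ρVD/μ = 1.11 · 4.596 · 0.281 / 1.85e-05 = 7.748e+04.
Re > 4000 → turbulent. Relative roughness ε/D = 0.00168/0.281 = 0.00598. Haaland: 1/√f = -1.8 log₁₀[(0.00598/3.7)^1.11 + 6.9/7.748e+04] = -1.8 log₁₀[0.000797 + 8.91e-05] = 5.495, so f = 0.03312.
Total minor-loss coefficient ΣK = 1·0.53 + 2·0.39 + 2·1.1 = 3.51.
ΔP = [f·L/D + ΣK]·(ρV²/2) = [0.03312·2.57/0.281 + 3.51]·(1.11·4.596²/2) = [0.3029 + 3.51]·11.72 = 44.69 Pa.
Pumping power P = QΔP = 0.285·44.69 = 12.74 W = 12.7 W.

P ≈ 12.7 W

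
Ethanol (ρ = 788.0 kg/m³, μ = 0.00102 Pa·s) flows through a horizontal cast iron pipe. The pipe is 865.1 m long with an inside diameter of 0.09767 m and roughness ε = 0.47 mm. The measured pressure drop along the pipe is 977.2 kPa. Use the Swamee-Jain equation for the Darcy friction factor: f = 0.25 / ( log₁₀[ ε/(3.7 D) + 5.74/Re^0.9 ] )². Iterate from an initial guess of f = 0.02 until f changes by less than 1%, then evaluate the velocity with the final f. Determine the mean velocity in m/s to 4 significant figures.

Rearranging Darcy-Weisbach: V = √(2·ΔP·D/(f·L·ρ)). With ε/D = 0.00047/0.09767 = 0.00481, iterate starting from f = 0.02:
  f = 0.02 → V = √(2·9.772e+05·0.09767/(0.02·865.1·788)) = 3.742 m/s; Re = ρVD/μ = 2.823e+05; f → 0.03051
  f = 0.03051 → V = 3.03 m/s; Re = 2.286e+05; f → 0.03061
Converged (Δf/f < 1%). With the final f = 0.03061: V = √(2·9.772e+05·0.09767/(0.03061·865.1·788)) = 3.025 m/s.

V ≈ 3.025 m/s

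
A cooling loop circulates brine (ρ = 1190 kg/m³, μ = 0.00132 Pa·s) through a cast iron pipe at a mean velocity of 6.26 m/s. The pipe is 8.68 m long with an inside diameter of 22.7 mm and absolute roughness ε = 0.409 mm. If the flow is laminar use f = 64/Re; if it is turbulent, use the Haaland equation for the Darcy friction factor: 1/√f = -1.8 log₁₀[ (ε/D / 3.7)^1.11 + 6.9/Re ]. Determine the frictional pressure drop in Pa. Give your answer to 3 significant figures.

Reynolds number Re = ρVD/μ = 1190 · 6.26 · 0.0227 / 0.00132 = 1.281e+05.
Re > 4000 → turbulent. Relative roughness ε/D = 0.000409/0.0227 = 0.018. Haaland: 1/√f = -1.8 log₁₀[(0.018/3.7)^1.11 + 6.9/1.281e+05] = -1.8 log₁₀[0.00271 + 5.39e-05] = 4.605, so f = 0.04716.
Darcy-Weisbach: ΔP = f(L/D)(ρV²/2) = 0.04716·(8.68/0.0227)·(1190·6.26²/2) = 0.04716·382.4·2.332e+04 = 4.204e+05 Pa.

ΔP ≈ 420000 Pa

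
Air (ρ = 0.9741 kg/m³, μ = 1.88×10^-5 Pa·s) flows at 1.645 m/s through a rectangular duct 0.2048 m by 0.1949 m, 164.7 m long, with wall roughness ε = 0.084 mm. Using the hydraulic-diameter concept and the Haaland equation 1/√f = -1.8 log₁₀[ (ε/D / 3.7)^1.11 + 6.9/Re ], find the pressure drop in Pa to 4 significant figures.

Hydraulic diameter D_h = 4A/P = 4·(0.2048·0.1949)/(2·(0.2048+0.1949)) = 0.1597/0.7994 = 0.1997 m.
Re = ρVD_h/μ = 0.9741·1.645·0.1997/1.88e-05 = 1.702e+04.
ε/D_h = 8.4e-05/0.1997 = 0.000421; Haaland gives 1/√f = -1.8 log₁₀[4.19e-05+0.000405] = 6.029, so f = 0.02751.
ΔP = f(L/D_h)(ρV²/2) = 0.02751·164.7/0.1997·1.318 = 29.9 Pa.

ΔP ≈ 29.90 Pa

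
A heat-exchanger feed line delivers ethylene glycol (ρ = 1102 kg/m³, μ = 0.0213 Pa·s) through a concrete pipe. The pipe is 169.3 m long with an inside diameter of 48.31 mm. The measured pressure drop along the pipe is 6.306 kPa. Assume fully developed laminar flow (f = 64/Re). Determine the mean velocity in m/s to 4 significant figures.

V ≈ 0.1275 m/s

For laminar flow, f = 64/Re with Re = ρVD/μ, so Darcy-Weisbach reduces to ΔP = 32μLV/D². Solving for V: V = ΔP·D²/(32μL) = 6306·(0.04831)²/(32·0.0213·169.3) = 0.1275 m/s.
Check: Re = ρVD/μ = 1102·0.1275·0.04831/0.0213 = 318.8 < 2300, so the laminar assumption holds.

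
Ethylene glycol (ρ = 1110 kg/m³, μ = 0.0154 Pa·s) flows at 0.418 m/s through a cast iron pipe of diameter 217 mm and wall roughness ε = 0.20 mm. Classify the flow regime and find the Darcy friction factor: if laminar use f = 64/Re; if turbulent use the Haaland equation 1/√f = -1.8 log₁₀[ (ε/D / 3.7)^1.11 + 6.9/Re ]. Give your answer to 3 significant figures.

f ≈ 0.0358

Re = ρVD/μ = 1110·0.418·0.217/0.0154 = 6538.
Re > 4000 → turbulent. ε/D = 0.0002/0.217 = 0.000922; Haaland: 1/√f = -1.8 log₁₀[0.0001 + 0.00106] = 5.287, so f = 0.03577.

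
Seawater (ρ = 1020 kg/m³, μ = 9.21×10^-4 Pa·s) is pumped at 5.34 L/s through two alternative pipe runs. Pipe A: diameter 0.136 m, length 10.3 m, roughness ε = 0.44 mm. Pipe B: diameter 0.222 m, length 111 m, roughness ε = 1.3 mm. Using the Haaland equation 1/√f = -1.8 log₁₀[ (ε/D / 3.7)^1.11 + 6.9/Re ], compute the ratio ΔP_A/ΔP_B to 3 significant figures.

ΔP_A/ΔP_B ≈ 0.906

Pipe A: V = Q/A = 0.00534/0.01453 = 0.3676 m/s; Re = 5.537e+04; ε/D = 0.00324; Haaland → f = 0.02873; ΔP_A = f(L/D)(ρV²/2) = 149.9 Pa.
Pipe B: V = Q/A = 0.00534/0.03871 = 0.138 m/s; Re = 3.392e+04; ε/D = 0.00586; Haaland → f = 0.03411; ΔP_B = f(L/D)(ρV²/2) = 165.6 Pa.
ΔP_A/ΔP_B = 149.9/165.6 = 0.906.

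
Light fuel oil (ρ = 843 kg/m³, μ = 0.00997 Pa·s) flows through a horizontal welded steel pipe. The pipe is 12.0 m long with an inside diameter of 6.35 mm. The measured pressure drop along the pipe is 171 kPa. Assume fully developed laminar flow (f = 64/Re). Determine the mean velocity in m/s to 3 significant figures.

For laminar flow, f = 64/Re with Re = ρVD/μ, so Darcy-Weisbach reduces to ΔP = 32μLV/D². Solving for V: V = ΔP·D²/(32μL) = 1.71e+05·(0.00635)²/(32·0.00997·12) = 1.801 m/s.
Check: Re = ρVD/μ = 843·1.801·0.00635/0.00997 = 967 < 2300, so the laminar assumption holds.

V ≈ 1.80 m/s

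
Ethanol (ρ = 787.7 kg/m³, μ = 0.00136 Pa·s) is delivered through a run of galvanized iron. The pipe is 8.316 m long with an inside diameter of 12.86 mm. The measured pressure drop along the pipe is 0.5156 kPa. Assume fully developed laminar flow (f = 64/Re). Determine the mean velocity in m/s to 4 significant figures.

For laminar flow, f = 64/Re with Re = ρVD/μ, so Darcy-Weisbach reduces to ΔP = 32μLV/D². Solving for V: V = ΔP·D²/(32μL) = 515.6·(0.01286)²/(32·0.00136·8.316) = 0.2356 m/s.
Check: Re = ρVD/μ = 787.7·0.2356·0.01286/0.00136 = 1755 < 2300, so the laminar assumption holds.

V ≈ 0.2356 m/s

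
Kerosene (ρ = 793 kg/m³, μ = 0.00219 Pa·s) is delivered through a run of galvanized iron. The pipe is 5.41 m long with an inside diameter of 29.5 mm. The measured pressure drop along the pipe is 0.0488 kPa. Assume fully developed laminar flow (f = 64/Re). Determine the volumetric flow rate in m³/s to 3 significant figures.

For laminar flow, f = 64/Re with Re = ρVD/μ, so Darcy-Weisbach reduces to ΔP = 32μLV/D². Solving for V: V = ΔP·D²/(32μL) = 48.8·(0.0295)²/(32·0.00219·5.41) = 0.112 m/s.
Check: Re = ρVD/μ = 793·0.112·0.0295/0.00219 = 1197 < 2300, so the laminar assumption holds.
Q = V·A = 0.112·(π/4·0.0295²) = 7.656e-05 m³/s = 7.66×10^-5 m³/s.

Q ≈ 7.66×10^-5 m³/s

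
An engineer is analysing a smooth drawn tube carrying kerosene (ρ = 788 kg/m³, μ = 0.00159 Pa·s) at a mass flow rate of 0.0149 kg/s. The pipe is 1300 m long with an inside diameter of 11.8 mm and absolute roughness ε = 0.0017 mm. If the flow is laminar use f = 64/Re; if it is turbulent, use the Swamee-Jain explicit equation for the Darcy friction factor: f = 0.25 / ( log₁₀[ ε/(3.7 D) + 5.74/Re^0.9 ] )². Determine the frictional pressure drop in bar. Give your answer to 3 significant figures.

A = πD²/4 = π(0.0118)²/4 = 0.0001094 m²; mean velocity V = ṁ/(ρA) = 0.0149/(788 · 0.0001094) = 0.1729 m/s.
Reynolds number Re = ρVD/μ = 788 · 0.1729 · 0.0118 / 0.00159 = 1011.
Re < 2300 → laminar flow, so f = 64/Re = 64/1011 = 0.06329 (the turbulent correlation is not needed).
Darcy-Weisbach: ΔP = f(L/D)(ρV²/2) = 0.06329·(1300/0.0118)·(788·0.1729²/2) = 0.06329·1.102e+05·11.78 = 8.214e+04 Pa.
ΔP = 8.214e+04 Pa = 0.821 bar.

ΔP ≈ 0.821 bar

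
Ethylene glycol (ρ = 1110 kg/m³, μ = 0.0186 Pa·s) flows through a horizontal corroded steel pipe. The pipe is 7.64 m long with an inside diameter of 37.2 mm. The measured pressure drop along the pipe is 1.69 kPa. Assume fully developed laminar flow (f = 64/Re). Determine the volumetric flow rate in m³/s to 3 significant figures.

Q ≈ 5.59×10^-4 m³/s

For laminar flow, f = 64/Re with Re = ρVD/μ, so Darcy-Weisbach reduces to ΔP = 32μLV/D². Solving for V: V = ΔP·D²/(32μL) = 1690·(0.0372)²/(32·0.0186·7.64) = 0.5143 m/s.
Check: Re = ρVD/μ = 1110·0.5143·0.0372/0.0186 = 1142 < 2300, so the laminar assumption holds.
Q = V·A = 0.5143·(π/4·0.0372²) = 0.000559 m³/s = 5.59×10^-4 m³/s.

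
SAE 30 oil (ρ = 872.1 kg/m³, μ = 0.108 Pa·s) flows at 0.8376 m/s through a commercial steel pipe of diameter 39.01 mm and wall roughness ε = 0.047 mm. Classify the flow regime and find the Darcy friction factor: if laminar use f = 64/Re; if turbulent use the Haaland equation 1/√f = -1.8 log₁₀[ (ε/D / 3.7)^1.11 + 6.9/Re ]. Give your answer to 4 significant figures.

Re = ρVD/μ = 872.1·0.8376·0.03901/0.108 = 263.8.
Re < 2300 → laminar, so f = 64/Re = 0.2426 (roughness is irrelevant in laminar flow).

f ≈ 0.2426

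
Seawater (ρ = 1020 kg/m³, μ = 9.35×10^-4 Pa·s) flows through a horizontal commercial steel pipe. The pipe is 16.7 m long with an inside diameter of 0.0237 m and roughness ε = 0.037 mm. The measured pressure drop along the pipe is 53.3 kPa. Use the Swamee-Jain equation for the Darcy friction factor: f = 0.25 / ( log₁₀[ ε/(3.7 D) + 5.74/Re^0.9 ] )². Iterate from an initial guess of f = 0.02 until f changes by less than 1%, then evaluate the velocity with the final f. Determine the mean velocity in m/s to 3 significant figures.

Rearranging Darcy-Weisbach: V = √(2·ΔP·D/(f·L·ρ)). With ε/D = 3.7e-05/0.0237 = 0.00156, iterate starting from f = 0.02:
  f = 0.02 → V = √(2·5.33e+04·0.0237/(0.02·16.7·1020)) = 2.723 m/s; Re = ρVD/μ = 7.041e+04; f → 0.02483
  f = 0.02483 → V = 2.444 m/s; Re = 6.319e+04; f → 0.02508
  f = 0.02508 → V = 2.432 m/s; Re = 6.287e+04; f → 0.02509
Converged (Δf/f < 1%). With the final f = 0.02509: V = √(2·5.33e+04·0.0237/(0.02509·16.7·1020)) = 2.431 m/s.

V ≈ 2.43 m/s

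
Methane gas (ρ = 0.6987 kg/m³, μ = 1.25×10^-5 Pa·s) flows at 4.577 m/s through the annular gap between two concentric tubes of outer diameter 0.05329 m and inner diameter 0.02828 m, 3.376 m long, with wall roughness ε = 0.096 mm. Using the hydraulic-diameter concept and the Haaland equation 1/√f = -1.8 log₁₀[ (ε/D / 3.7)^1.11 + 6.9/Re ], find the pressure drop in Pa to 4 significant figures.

ΔP ≈ 38.74 Pa

Hydraulic diameter D_h = 4A/P = D_o - D_i = 0.05329 - 0.02828 = 0.02501 m.
Re = ρVD_h/μ = 0.6987·4.577·0.02501/1.25e-05 = 6398.
ε/D_h = 9.6e-05/0.02501 = 0.00384; Haaland gives 1/√f = -1.8 log₁₀[0.000487+0.00108] = 5.05, so f = 0.03922.
ΔP = f(L/D_h)(ρV²/2) = 0.03922·3.376/0.02501·7.319 = 38.74 Pa.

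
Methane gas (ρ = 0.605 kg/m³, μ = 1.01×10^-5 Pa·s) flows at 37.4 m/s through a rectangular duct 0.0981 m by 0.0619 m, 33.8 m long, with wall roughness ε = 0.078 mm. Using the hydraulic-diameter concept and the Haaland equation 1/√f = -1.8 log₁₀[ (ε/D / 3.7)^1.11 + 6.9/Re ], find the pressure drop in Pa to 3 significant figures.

Hydraulic diameter D_h = 4A/P = 4·(0.0981·0.0619)/(2·(0.0981+0.0619)) = 0.02429/0.32 = 0.0759 m.
Re = ρVD_h/μ = 0.605·37.4·0.0759/1.01e-05 = 1.7e+05.
ε/D_h = 7.8e-05/0.0759 = 0.00103; Haaland gives 1/√f = -1.8 log₁₀[0.000113+4.06e-05] = 6.865, so f = 0.02122.
ΔP = f(L/D_h)(ρV²/2) = 0.02122·33.8/0.0759·423.1 = 3997 Pa.

ΔP ≈ 4000 Pa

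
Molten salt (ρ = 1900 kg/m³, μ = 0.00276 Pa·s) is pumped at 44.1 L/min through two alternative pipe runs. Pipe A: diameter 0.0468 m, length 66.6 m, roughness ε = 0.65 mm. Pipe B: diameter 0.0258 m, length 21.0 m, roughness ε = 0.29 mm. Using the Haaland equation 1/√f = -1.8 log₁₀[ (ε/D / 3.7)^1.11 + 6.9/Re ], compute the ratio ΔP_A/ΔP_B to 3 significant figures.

Pipe A: V = Q/A = 0.000735/0.00172 = 0.4273 m/s; Re = 1.377e+04; ε/D = 0.0139; Haaland → f = 0.04578; ΔP_A = f(L/D)(ρV²/2) = 1.13e+04 Pa.
Pipe B: V = Q/A = 0.000735/0.0005228 = 1.406 m/s; Re = 2.497e+04; ε/D = 0.0112; Haaland → f = 0.04155; ΔP_B = f(L/D)(ρV²/2) = 6.351e+04 Pa.
ΔP_A/ΔP_B = 1.13e+04/6.351e+04 = 0.178.

ΔP_A/ΔP_B ≈ 0.178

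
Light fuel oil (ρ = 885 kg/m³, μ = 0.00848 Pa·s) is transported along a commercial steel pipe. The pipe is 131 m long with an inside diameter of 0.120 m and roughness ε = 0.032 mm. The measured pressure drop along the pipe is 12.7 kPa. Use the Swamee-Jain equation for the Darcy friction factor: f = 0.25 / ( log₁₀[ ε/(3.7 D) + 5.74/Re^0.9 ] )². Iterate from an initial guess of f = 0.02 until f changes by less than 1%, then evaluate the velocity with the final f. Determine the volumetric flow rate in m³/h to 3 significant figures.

Rearranging Darcy-Weisbach: V = √(2·ΔP·D/(f·L·ρ)). With ε/D = 3.2e-05/0.12 = 0.000267, iterate starting from f = 0.02:
  f = 0.02 → V = √(2·1.27e+04·0.12/(0.02·131·885)) = 1.147 m/s; Re = ρVD/μ = 1.436e+04; f → 0.02866
  f = 0.02866 → V = 0.9578 m/s; Re = 1.199e+04; f → 0.02999
  f = 0.02999 → V = 0.9363 m/s; Re = 1.173e+04; f → 0.03016
Converged (Δf/f < 1%). With the final f = 0.03016: V = √(2·1.27e+04·0.12/(0.03016·131·885)) = 0.9336 m/s.
Q = V·A = 0.9336·(π/4·0.12²) = 0.01056 m³/s = 38.0 m³/h.

Q ≈ 38.0 m³/h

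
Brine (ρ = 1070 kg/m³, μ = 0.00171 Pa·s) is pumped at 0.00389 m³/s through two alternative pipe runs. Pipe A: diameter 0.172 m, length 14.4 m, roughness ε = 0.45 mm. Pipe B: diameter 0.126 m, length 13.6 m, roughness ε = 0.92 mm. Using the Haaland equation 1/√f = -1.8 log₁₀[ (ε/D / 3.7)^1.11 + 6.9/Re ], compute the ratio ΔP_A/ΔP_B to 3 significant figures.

ΔP_A/ΔP_B ≈ 0.188

Pipe A: V = Q/A = 0.00389/0.02324 = 0.1674 m/s; Re = 1.802e+04; ε/D = 0.00262; Haaland → f = 0.03102; ΔP_A = f(L/D)(ρV²/2) = 38.95 Pa.
Pipe B: V = Q/A = 0.00389/0.01247 = 0.312 m/s; Re = 2.46e+04; ε/D = 0.0073; Haaland → f = 0.03684; ΔP_B = f(L/D)(ρV²/2) = 207.1 Pa.
ΔP_A/ΔP_B = 38.95/207.1 = 0.188.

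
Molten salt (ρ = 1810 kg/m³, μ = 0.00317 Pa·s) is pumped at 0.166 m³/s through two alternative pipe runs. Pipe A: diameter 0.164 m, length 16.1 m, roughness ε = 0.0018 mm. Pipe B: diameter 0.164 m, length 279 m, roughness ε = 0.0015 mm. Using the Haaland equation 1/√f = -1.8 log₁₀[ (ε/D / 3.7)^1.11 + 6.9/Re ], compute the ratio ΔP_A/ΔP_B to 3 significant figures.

ΔP_A/ΔP_B ≈ 0.0578

Pipe A: V = Q/A = 0.166/0.02112 = 7.858 m/s; Re = 7.359e+05; ε/D = 1.1e-05; Haaland → f = 0.01237; ΔP_A = f(L/D)(ρV²/2) = 6.786e+04 Pa.
Pipe B: V = Q/A = 0.166/0.02112 = 7.858 m/s; Re = 7.359e+05; ε/D = 9.15e-06; Haaland → f = 0.01234; ΔP_B = f(L/D)(ρV²/2) = 1.173e+06 Pa.
ΔP_A/ΔP_B = 6.786e+04/1.173e+06 = 0.0578.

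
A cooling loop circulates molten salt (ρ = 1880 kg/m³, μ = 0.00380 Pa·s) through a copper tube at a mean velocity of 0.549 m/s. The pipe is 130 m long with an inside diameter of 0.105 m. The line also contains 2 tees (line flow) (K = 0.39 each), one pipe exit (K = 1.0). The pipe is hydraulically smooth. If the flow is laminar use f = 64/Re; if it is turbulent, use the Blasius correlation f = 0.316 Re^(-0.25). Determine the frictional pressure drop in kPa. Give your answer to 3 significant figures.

ΔP ≈ 9.03 kPa

Reynolds number Re = ρVD/μ = 1880 · 0.549 · 0.105 / 0.0038 = 2.852e+04.
Re > 4000 → turbulent. Smooth-pipe (Blasius): f = 0.316 Re^(-0.25) = 0.316/(2.852e+04)^0.25 = 0.02432.
Total minor-loss coefficient ΣK = 2·0.39 + 1·1 = 1.78.
ΔP = [f·L/D + ΣK]·(ρV²/2) = [0.02432·130/0.105 + 1.78]·(1880·0.549²/2) = [30.11 + 1.78]·283.3 = 9034 Pa.
ΔP = 9034 Pa = 9.03 kPa.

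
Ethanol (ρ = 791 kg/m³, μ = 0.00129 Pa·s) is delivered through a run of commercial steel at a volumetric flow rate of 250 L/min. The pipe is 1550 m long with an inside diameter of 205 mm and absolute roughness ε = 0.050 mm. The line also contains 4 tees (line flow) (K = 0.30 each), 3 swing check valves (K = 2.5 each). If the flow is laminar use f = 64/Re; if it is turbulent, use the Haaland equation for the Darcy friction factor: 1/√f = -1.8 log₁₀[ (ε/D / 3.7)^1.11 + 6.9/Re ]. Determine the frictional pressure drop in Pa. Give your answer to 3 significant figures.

ΔP ≈ 1370 Pa

Q = 250 L/min = 250/60000 = 0.004167 m³/s.
Cross-sectional area A = πD²/4 = π(0.205)²/4 = 0.03301 m²; mean velocity V = Q/A = 0.004167/0.03301 = 0.1262 m/s.
Reynolds number Re = ρVD/μ = 791 · 0.1262 · 0.205 / 0.00129 = 1.587e+04.
Re > 4000 → turbulent. Relative roughness ε/D = 5e-05/0.205 = 0.000244. Haaland: 1/√f = -1.8 log₁₀[(0.000244/3.7)^1.11 + 6.9/1.587e+04] = -1.8 log₁₀[2.29e-05 + 0.000435] = 6.011, so f = 0.02768.
Total minor-loss coefficient ΣK = 4·0.3 + 3·2.5 = 8.7.
ΔP = [f·L/D + ΣK]·(ρV²/2) = [0.02768·1550/0.205 + 8.7]·(791·0.1262²/2) = [209.3 + 8.7]·6.303 = 1374 Pa.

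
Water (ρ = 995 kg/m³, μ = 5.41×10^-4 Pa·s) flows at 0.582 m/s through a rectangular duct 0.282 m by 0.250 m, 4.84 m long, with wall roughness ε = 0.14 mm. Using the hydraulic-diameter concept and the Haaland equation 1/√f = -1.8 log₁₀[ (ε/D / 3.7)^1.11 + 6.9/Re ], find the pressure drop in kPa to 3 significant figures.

Hydraulic diameter D_h = 4A/P = 4·(0.282·0.25)/(2·(0.282+0.25)) = 0.282/1.064 = 0.265 m.
Re = ρVD_h/μ = 995·0.582·0.265/0.000541 = 2.837e+05.
ε/D_h = 0.00014/0.265 = 0.000528; Haaland gives 1/√f = -1.8 log₁₀[5.39e-05+2.43e-05] = 7.392, so f = 0.0183.
ΔP = f(L/D_h)(ρV²/2) = 0.0183·4.84/0.265·168.5 = 56.32 Pa.
ΔP = 0.0563 kPa.

ΔP ≈ 0.0563 kPa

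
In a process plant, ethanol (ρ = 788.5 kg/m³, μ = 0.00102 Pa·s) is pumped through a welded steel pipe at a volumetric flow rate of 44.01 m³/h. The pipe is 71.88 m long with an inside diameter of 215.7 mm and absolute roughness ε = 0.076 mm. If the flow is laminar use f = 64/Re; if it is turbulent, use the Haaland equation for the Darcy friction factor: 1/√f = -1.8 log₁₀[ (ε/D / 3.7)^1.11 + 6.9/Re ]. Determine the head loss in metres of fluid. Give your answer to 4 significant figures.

h_f ≈ 0.04061 m

Q = 44.01 m³/h = 44.01/3600 = 0.01222 m³/s.
Cross-sectional area A = πD²/4 = π(0.2157)²/4 = 0.03654 m²; mean velocity V = Q/A = 0.01222/0.03654 = 0.3345 m/s.
Reynolds number Re = ρVD/μ = 788.5 · 0.3345 · 0.2157 / 0.00102 = 5.578e+04.
Re > 4000 → turbulent. Relative roughness ε/D = 7.6e-05/0.2157 = 0.000352. Haaland: 1/√f = -1.8 log₁₀[(0.000352/3.7)^1.11 + 6.9/5.578e+04] = -1.8 log₁₀[3.44e-05 + 0.000124] = 6.842, so f = 0.02136.
Darcy-Weisbach: ΔP = f(L/D)(ρV²/2) = 0.02136·(71.88/0.2157)·(788.5·0.3345²/2) = 0.02136·333.2·44.13 = 314.1 Pa.
Head loss h_f = ΔP/(ρg) = 314.1/(788.5·9.81) = 0.04061 m.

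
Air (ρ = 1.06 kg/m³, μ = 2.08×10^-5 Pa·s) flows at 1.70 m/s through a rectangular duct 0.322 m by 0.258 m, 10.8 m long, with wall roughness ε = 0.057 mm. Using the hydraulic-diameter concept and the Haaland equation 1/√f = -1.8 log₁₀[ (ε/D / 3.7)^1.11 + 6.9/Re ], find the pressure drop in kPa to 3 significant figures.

Hydraulic diameter D_h = 4A/P = 4·(0.322·0.258)/(2·(0.322+0.258)) = 0.3323/1.16 = 0.2865 m.
Re = ρVD_h/μ = 1.06·1.7·0.2865/2.08e-05 = 2.482e+04.
ε/D_h = 5.7e-05/0.2865 = 0.000199; Haaland gives 1/√f = -1.8 log₁₀[1.82e-05+0.000278] = 6.351, so f = 0.02479.
ΔP = f(L/D_h)(ρV²/2) = 0.02479·10.8/0.2865·1.532 = 1.432 Pa.
ΔP = 0.00143 kPa.

ΔP ≈ 0.00143 kPa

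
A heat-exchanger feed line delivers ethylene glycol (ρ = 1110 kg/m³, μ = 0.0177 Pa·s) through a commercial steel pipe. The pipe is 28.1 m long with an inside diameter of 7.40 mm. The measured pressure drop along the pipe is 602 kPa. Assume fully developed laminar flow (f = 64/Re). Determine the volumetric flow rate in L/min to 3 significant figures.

For laminar flow, f = 64/Re with Re = ρVD/μ, so Darcy-Weisbach reduces to ΔP = 32μLV/D². Solving for V: V = ΔP·D²/(32μL) = 6.02e+05·(0.0074)²/(32·0.0177·28.1) = 2.071 m/s.
Check: Re = ρVD/μ = 1110·2.071·0.0074/0.0177 = 961.2 < 2300, so the laminar assumption holds.
Q = V·A = 2.071·(π/4·0.0074²) = 8.908e-05 m³/s = 5.34 L/min.

Q ≈ 5.34 L/min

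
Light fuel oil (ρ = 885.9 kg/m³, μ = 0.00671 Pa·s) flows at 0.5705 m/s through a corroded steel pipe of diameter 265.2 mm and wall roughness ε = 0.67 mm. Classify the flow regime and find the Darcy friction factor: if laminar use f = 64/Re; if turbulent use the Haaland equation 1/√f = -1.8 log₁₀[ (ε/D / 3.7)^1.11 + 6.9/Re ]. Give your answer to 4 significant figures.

Re = ρVD/μ = 885.9·0.5705·0.2652/0.00671 = 1.998e+04.
Re > 4000 → turbulent. ε/D = 0.00067/0.2652 = 0.00253; Haaland: 1/√f = -1.8 log₁₀[0.000306 + 0.000345] = 5.735, so f = 0.03041.

f ≈ 0.03041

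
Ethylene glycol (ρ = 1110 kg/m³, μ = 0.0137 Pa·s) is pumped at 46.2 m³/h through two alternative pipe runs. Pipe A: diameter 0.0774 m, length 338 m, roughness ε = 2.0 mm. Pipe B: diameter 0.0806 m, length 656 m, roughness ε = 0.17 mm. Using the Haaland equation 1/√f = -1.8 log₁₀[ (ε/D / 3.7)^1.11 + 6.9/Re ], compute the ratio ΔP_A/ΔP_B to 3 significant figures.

Pipe A: V = Q/A = 0.01283/0.004705 = 2.728 m/s; Re = 1.71e+04; ε/D = 0.0258; Haaland → f = 0.0558; ΔP_A = f(L/D)(ρV²/2) = 1.006e+06 Pa.
Pipe B: V = Q/A = 0.01283/0.005102 = 2.515 m/s; Re = 1.643e+04; ε/D = 0.00211; Haaland → f = 0.03065; ΔP_B = f(L/D)(ρV²/2) = 8.758e+05 Pa.
ΔP_A/ΔP_B = 1.006e+06/8.758e+05 = 1.15.

ΔP_A/ΔP_B ≈ 1.15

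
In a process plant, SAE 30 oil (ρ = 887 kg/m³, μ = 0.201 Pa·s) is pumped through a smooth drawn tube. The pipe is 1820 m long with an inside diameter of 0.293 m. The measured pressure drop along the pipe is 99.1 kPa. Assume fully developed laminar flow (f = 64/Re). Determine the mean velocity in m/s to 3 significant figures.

V ≈ 0.727 m/s

For laminar flow, f = 64/Re with Re = ρVD/μ, so Darcy-Weisbach reduces to ΔP = 32μLV/D². Solving for V: V = ΔP·D²/(32μL) = 9.91e+04·(0.293)²/(32·0.201·1820) = 0.7268 m/s.
Check: Re = ρVD/μ = 887·0.7268·0.293/0.201 = 939.7 < 2300, so the laminar assumption holds.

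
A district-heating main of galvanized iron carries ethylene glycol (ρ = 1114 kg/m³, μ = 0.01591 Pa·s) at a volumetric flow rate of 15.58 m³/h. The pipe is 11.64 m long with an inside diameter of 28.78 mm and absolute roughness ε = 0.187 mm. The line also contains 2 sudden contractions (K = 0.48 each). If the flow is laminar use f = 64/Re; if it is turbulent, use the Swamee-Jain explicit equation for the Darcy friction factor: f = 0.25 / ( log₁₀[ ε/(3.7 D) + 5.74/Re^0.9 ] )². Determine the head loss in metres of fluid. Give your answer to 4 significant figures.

h_f ≈ 37.43 m

Q = 15.58 m³/h = 15.58/3600 = 0.004328 m³/s.
Cross-sectional area A = πD²/4 = π(0.02878)²/4 = 0.0006505 m²; mean velocity V = Q/A = 0.004328/0.0006505 = 6.653 m/s.
Reynolds number Re = ρVD/μ = 1114 · 6.653 · 0.02878 / 0.0159 = 1.341e+04.
Re > 4000 → turbulent. Relative roughness ε/D = 0.000187/0.02878 = 0.0065. Swamee-Jain: f = 0.25/(log₁₀[0.0065/3.7 + 5.74/1.341e+04^0.9])² = 0.25/(log₁₀[0.00176 + 0.00111])² = 0.25/(-2.543)² = 0.03866.
Total minor-loss coefficient ΣK = 2·0.48 = 0.96.
ΔP = [f·L/D + ΣK]·(ρV²/2) = [0.03866·11.64/0.02878 + 0.96]·(1114·6.653²/2) = [15.63 + 0.96]·2.465e+04 = 4.091e+05 Pa.
Head loss h_f = ΔP/(ρg) = 4.091e+05/(1114·9.81) = 37.43 m.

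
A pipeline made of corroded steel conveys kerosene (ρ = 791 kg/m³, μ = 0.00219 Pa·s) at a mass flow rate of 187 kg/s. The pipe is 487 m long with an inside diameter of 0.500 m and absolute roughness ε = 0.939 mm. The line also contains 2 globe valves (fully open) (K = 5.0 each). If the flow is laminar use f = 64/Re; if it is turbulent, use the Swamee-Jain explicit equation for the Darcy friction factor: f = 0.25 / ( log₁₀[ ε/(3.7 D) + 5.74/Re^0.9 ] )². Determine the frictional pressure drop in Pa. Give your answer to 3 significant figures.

A = πD²/4 = π(0.5)²/4 = 0.1963 m²; mean velocity V = ṁ/(ρA) = 187/(791 · 0.1963) = 1.204 m/s.
Reynolds number Re = ρVD/μ = 791 · 1.204 · 0.5 / 0.00219 = 2.174e+05.
Re > 4000 → turbulent. Relative roughness ε/D = 0.000939/0.5 = 0.00188. Swamee-Jain: f = 0.25/(log₁₀[0.00188/3.7 + 5.74/2.174e+05^0.9])² = 0.25/(log₁₀[0.000508 + 9.02e-05])² = 0.25/(-3.223)² = 0.02406.
Total minor-loss coefficient ΣK = 2·5 = 10.
ΔP = [f·L/D + ΣK]·(ρV²/2) = [0.02406·487/0.5 + 10]·(791·1.204²/2) = [23.43 + 10]·573.3 = 1.917e+04 Pa.

ΔP ≈ 19200 Pa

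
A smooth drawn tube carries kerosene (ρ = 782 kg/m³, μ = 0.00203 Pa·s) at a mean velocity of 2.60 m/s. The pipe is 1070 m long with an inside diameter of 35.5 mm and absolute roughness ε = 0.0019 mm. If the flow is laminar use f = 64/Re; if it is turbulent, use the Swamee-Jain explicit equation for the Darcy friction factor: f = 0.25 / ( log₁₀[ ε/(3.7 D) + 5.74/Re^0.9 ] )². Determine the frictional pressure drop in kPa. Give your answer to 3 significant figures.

Reynolds number Re = ρVD/μ = 782 · 2.6 · 0.0355 / 0.00203 = 3.556e+04.
Re > 4000 → turbulent. Relative roughness ε/D = 1.9e-06/0.0355 = 5.35e-05. Swamee-Jain: f = 0.25/(log₁₀[5.35e-05/3.7 + 5.74/3.556e+04^0.9])² = 0.25/(log₁₀[1.45e-05 + 0.00046])² = 0.25/(-3.323)² = 0.02263.
Darcy-Weisbach: ΔP = f(L/D)(ρV²/2) = 0.02263·(1070/0.0355)·(782·2.6²/2) = 0.02263·3.014e+04·2643 = 1.803e+06 Pa.
ΔP = 1.803e+06 Pa = 1800 kPa.

ΔP ≈ 1800 kPa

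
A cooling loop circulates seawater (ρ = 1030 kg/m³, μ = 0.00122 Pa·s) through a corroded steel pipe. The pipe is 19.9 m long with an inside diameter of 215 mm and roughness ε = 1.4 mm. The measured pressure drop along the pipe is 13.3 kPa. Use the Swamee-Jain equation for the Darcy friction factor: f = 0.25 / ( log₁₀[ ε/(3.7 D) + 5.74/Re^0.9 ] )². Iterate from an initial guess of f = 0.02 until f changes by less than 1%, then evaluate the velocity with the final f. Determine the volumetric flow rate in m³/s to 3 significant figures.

Q ≈ 0.105 m³/s

Rearranging Darcy-Weisbach: V = √(2·ΔP·D/(f·L·ρ)). With ε/D = 0.0014/0.215 = 0.00651, iterate starting from f = 0.02:
  f = 0.02 → V = √(2·1.33e+04·0.215/(0.02·19.9·1030)) = 3.735 m/s; Re = ρVD/μ = 6.78e+05; f → 0.03314
  f = 0.03314 → V = 2.902 m/s; Re = 5.267e+05; f → 0.03319
Converged (Δf/f < 1%). With the final f = 0.03319: V = √(2·1.33e+04·0.215/(0.03319·19.9·1030)) = 2.899 m/s.
Q = V·A = 2.899·(π/4·0.215²) = 0.1053 m³/s = 0.105 m³/s.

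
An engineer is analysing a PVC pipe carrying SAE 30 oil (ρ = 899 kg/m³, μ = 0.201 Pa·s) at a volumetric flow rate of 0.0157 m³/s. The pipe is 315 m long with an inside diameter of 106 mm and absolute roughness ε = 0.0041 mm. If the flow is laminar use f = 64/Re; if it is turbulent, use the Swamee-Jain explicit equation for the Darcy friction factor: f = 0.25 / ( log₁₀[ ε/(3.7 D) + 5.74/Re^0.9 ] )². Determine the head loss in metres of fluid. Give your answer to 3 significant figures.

Cross-sectional area A = πD²/4 = π(0.106)²/4 = 0.008825 m²; mean velocity V = Q/A = 0.0157/0.008825 = 1.779 m/s.
Reynolds number Re = ρVD/μ = 899 · 1.779 · 0.106 / 0.201 = 843.5.
Re < 2300 → laminar flow, so f = 64/Re = 64/843.5 = 0.07588 (the turbulent correlation is not needed).
Darcy-Weisbach: ΔP = f(L/D)(ρV²/2) = 0.07588·(315/0.106)·(899·1.779²/2) = 0.07588·2972·1423 = 3.208e+05 Pa.
Head loss h_f = ΔP/(ρg) = 3.208e+05/(899·9.81) = 36.4 m.

h_f ≈ 36.4 m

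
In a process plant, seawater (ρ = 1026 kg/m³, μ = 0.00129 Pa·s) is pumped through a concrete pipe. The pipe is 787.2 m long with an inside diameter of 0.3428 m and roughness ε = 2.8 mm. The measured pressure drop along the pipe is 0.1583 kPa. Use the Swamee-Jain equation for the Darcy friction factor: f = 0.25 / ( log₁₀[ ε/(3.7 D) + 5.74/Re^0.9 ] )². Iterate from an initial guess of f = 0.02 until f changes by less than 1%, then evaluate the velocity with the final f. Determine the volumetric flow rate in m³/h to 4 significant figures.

Q ≈ 19.26 m³/h

Rearranging Darcy-Weisbach: V = √(2·ΔP·D/(f·L·ρ)). With ε/D = 0.0028/0.3428 = 0.00817, iterate starting from f = 0.02:
  f = 0.02 → V = √(2·158.3·0.3428/(0.02·787.2·1026)) = 0.08197 m/s; Re = ρVD/μ = 2.235e+04; f → 0.03885
  f = 0.03885 → V = 0.05881 m/s; Re = 1.603e+04; f → 0.03995
  f = 0.03995 → V = 0.058 m/s; Re = 1.581e+04; f → 0.04
Converged (Δf/f < 1%). With the final f = 0.04: V = √(2·158.3·0.3428/(0.04·787.2·1026)) = 0.05796 m/s.
Q = V·A = 0.05796·(π/4·0.3428²) = 0.005349 m³/s = 19.26 m³/h.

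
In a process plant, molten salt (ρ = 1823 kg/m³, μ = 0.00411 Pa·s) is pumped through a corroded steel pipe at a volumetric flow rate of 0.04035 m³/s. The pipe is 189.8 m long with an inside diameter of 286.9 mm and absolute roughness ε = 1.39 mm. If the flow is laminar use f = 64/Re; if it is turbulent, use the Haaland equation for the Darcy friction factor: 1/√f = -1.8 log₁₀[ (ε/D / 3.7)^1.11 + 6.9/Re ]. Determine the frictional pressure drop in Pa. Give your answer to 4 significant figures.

Cross-sectional area A = πD²/4 = π(0.2869)²/4 = 0.06465 m²; mean velocity V = Q/A = 0.04035/0.06465 = 0.6242 m/s.
Reynolds number Re = ρVD/μ = 1823 · 0.6242 · 0.2869 / 0.00411 = 7.943e+04.
Re > 4000 → turbulent. Relative roughness ε/D = 0.00139/0.2869 = 0.00484. Haaland: 1/√f = -1.8 log₁₀[(0.00484/3.7)^1.11 + 6.9/7.943e+04] = -1.8 log₁₀[0.000631 + 8.69e-05] = 5.659, so f = 0.03122.
Darcy-Weisbach: ΔP = f(L/D)(ρV²/2) = 0.03122·(189.8/0.2869)·(1823·0.6242²/2) = 0.03122·661.6·355.1 = 7335 Pa.

ΔP ≈ 7335 Pa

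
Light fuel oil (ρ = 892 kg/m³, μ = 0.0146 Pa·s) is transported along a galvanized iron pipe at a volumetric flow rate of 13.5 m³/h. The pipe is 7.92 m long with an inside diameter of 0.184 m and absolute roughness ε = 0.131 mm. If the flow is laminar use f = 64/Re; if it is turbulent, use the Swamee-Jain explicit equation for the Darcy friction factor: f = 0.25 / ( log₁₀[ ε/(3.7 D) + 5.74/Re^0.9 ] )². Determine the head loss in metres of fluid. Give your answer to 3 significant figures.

Q = 13.5 m³/h = 13.5/3600 = 0.00375 m³/s.
Cross-sectional area A = πD²/4 = π(0.184)²/4 = 0.02659 m²; mean velocity V = Q/A = 0.00375/0.02659 = 0.141 m/s.
Reynolds number Re = ρVD/μ = 892 · 0.141 · 0.184 / 0.0146 = 1585.
Re < 2300 → laminar flow, so f = 64/Re = 64/1585 = 0.04037 (the turbulent correlation is not needed).
Darcy-Weisbach: ΔP = f(L/D)(ρV²/2) = 0.04037·(7.92/0.184)·(892·0.141²/2) = 0.04037·43.04·8.87 = 15.41 Pa.
Head loss h_f = ΔP/(ρg) = 15.41/(892·9.81) = 0.00176 m.

h_f ≈ 0.00176 m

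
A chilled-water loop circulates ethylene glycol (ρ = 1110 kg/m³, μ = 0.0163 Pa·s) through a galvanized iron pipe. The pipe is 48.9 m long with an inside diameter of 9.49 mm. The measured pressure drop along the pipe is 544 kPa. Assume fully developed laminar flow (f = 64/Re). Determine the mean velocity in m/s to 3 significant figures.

For laminar flow, f = 64/Re with Re = ρVD/μ, so Darcy-Weisbach reduces to ΔP = 32μLV/D². Solving for V: V = ΔP·D²/(32μL) = 5.44e+05·(0.00949)²/(32·0.0163·48.9) = 1.921 m/s.
Check: Re = ρVD/μ = 1110·1.921·0.00949/0.0163 = 1241 < 2300, so the laminar assumption holds.

V ≈ 1.92 m/s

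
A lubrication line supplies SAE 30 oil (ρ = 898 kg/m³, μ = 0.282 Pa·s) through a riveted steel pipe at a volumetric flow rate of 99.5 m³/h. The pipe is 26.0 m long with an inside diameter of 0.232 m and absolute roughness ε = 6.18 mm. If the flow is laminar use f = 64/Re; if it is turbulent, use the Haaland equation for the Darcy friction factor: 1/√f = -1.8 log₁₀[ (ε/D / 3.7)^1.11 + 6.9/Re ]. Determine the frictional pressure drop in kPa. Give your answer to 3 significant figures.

ΔP ≈ 2.85 kPa

Q = 99.5 m³/h = 99.5/3600 = 0.02764 m³/s.
Cross-sectional area A = πD²/4 = π(0.232)²/4 = 0.04227 m²; mean velocity V = Q/A = 0.02764/0.04227 = 0.6538 m/s.
Reynolds number Re = ρVD/μ = 898 · 0.6538 · 0.232 / 0.282 = 483.
Re < 2300 → laminar flow, so f = 64/Re = 64/483 = 0.1325 (the turbulent correlation is not needed).
Darcy-Weisbach: ΔP = f(L/D)(ρV²/2) = 0.1325·(26/0.232)·(898·0.6538²/2) = 0.1325·112.1·191.9 = 2850 Pa.
ΔP = 2850 Pa = 2.85 kPa.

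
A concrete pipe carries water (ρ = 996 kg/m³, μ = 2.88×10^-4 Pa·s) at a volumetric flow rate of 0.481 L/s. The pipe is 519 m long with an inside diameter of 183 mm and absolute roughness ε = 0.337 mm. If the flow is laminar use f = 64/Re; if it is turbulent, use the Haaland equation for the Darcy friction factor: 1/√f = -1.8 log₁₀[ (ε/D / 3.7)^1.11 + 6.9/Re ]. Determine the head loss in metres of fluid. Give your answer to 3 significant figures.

Q = 0.481 L/s = 0.481/1000 = 0.000481 m³/s.
Cross-sectional area A = πD²/4 = π(0.183)²/4 = 0.0263 m²; mean velocity V = Q/A = 0.000481/0.0263 = 0.01829 m/s.
Reynolds number Re = ρVD/μ = 996 · 0.01829 · 0.183 / 0.000288 = 1.157e+04.
Re > 4000 → turbulent. Relative roughness ε/D = 0.000337/0.183 = 0.00184. Haaland: 1/√f = -1.8 log₁₀[(0.00184/3.7)^1.11 + 6.9/1.157e+04] = -1.8 log₁₀[0.000216 + 0.000596] = 5.563, so f = 0.03231.
Darcy-Weisbach: ΔP = f(L/D)(ρV²/2) = 0.03231·(519/0.183)·(996·0.01829²/2) = 0.03231·2836·0.1665 = 15.26 Pa.
Head loss h_f = ΔP/(ρg) = 15.26/(996·9.81) = 0.00156 m.

h_f ≈ 0.00156 m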